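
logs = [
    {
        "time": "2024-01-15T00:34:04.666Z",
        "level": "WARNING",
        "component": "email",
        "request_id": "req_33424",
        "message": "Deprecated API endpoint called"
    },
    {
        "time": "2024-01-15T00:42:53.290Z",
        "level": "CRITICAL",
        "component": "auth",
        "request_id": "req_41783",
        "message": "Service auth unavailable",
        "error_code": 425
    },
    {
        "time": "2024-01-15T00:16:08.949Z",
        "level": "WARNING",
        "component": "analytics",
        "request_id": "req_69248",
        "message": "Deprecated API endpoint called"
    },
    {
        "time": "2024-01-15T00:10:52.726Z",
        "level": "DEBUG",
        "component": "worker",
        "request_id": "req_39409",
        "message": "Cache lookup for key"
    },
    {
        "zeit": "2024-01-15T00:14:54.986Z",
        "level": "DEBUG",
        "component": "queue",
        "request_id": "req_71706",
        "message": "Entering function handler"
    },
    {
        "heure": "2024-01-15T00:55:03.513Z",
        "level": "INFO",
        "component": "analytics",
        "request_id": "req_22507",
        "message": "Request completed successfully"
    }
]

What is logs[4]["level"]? "DEBUG"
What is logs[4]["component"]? "queue"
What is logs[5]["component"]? "analytics"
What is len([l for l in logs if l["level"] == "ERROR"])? 0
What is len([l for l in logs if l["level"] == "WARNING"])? 2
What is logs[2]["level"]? "WARNING"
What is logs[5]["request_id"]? "req_22507"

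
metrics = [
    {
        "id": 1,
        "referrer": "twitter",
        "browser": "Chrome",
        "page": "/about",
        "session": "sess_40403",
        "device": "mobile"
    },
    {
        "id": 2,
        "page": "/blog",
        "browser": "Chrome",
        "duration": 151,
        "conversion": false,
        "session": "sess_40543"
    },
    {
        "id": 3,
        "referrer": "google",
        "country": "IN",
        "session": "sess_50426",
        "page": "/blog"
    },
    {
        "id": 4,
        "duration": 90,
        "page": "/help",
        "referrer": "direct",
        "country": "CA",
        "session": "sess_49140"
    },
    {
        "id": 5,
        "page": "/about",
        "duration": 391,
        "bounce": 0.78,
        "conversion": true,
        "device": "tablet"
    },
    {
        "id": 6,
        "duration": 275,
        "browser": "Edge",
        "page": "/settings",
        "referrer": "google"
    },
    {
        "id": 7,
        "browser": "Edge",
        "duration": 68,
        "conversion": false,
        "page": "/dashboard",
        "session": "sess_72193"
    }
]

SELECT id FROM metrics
[1, 2, 3, 4, 5, 6, 7]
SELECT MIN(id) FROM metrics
1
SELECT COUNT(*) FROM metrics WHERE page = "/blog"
2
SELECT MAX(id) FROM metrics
7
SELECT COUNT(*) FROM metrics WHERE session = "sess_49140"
1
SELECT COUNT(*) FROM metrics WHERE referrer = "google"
2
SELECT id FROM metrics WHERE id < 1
[]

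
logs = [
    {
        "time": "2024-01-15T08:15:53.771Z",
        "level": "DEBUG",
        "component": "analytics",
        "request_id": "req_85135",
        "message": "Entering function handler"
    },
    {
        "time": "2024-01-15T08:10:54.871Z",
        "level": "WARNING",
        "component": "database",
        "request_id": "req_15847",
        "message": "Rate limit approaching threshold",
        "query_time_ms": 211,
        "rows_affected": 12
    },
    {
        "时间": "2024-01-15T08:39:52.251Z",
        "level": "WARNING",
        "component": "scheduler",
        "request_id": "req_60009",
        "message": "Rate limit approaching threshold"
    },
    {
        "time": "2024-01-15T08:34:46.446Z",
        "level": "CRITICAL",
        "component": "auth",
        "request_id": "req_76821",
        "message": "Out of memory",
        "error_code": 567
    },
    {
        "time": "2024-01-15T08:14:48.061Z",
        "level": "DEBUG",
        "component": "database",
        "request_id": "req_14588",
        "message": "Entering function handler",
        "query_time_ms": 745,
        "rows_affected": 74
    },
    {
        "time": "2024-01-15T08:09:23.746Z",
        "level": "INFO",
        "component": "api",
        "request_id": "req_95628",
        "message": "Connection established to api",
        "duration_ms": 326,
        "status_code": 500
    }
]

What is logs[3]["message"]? "Out of memory"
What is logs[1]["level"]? "WARNING"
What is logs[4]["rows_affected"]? 74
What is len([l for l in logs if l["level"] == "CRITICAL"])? 1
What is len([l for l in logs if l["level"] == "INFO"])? 1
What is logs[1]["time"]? "2024-01-15T08:10:54.871Z"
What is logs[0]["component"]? "analytics"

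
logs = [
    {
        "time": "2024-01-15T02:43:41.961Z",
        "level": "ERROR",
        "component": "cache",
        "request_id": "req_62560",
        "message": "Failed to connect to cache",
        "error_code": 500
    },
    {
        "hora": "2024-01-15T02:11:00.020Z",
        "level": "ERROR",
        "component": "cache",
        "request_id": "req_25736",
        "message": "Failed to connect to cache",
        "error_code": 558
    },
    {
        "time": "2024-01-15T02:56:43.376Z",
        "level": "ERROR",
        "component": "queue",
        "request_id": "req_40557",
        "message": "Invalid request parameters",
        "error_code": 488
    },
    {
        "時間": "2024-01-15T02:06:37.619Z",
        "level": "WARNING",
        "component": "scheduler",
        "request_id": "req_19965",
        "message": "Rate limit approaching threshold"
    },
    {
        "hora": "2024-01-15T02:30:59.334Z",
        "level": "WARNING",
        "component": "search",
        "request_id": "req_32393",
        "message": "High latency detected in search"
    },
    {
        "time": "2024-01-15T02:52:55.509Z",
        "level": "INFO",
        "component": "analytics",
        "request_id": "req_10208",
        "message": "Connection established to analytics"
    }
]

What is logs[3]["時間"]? "2024-01-15T02:06:37.619Z"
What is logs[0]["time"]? "2024-01-15T02:43:41.961Z"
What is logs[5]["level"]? "INFO"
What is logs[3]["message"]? "Rate limit approaching threshold"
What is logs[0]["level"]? "ERROR"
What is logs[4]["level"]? "WARNING"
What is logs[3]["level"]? "WARNING"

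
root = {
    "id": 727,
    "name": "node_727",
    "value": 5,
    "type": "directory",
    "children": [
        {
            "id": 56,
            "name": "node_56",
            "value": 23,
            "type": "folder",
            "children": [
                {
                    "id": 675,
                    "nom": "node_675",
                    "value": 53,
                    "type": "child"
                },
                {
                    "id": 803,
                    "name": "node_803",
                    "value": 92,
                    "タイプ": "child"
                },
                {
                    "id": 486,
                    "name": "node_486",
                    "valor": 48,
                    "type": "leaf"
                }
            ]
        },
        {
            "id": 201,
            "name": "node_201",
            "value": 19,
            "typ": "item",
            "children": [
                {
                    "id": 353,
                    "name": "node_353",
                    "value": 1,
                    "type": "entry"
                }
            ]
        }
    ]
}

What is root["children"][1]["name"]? "node_201"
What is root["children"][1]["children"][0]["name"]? "node_353"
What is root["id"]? 727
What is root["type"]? "directory"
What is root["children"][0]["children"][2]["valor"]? 48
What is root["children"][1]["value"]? 19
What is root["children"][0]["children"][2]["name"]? "node_486"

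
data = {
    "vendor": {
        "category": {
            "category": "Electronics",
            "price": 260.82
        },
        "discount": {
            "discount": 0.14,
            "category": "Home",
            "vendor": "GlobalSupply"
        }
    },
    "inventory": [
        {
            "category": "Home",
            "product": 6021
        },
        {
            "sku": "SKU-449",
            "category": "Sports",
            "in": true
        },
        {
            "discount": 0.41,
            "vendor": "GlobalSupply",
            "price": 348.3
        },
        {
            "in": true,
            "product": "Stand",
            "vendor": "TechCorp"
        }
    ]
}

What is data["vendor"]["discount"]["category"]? "Home"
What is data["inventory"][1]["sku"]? "SKU-449"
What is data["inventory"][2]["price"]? 348.3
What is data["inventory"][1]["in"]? True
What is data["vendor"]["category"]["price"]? 260.82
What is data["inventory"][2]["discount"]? 0.41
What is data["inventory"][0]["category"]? "Home"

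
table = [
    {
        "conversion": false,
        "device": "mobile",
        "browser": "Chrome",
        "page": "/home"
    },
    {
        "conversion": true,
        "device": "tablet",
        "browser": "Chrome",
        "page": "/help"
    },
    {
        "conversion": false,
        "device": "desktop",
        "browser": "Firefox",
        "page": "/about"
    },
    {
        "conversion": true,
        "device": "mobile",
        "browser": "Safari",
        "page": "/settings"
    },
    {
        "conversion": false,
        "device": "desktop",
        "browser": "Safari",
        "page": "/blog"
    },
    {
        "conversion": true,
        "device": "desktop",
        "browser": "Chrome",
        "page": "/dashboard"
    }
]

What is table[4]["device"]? "desktop"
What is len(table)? 6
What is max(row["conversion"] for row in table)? True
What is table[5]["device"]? "desktop"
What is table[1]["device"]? "tablet"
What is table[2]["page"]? "/about"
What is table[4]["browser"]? "Safari"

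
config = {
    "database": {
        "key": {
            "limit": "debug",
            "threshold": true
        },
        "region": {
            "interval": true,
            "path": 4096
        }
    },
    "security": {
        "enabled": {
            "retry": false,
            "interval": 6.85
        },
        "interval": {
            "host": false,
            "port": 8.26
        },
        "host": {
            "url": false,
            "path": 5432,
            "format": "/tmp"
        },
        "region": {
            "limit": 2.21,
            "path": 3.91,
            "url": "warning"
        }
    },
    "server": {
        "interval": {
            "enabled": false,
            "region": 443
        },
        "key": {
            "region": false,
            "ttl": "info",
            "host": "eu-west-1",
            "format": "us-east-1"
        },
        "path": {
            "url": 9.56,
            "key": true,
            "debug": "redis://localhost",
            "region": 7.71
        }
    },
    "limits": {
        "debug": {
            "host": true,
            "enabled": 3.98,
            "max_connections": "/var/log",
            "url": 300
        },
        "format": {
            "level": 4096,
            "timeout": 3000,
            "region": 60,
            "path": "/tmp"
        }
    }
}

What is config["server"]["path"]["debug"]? "redis://localhost"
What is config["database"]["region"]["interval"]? True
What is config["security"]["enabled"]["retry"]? False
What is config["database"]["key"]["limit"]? "debug"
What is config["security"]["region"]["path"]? 3.91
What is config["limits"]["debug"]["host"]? True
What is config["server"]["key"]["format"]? "us-east-1"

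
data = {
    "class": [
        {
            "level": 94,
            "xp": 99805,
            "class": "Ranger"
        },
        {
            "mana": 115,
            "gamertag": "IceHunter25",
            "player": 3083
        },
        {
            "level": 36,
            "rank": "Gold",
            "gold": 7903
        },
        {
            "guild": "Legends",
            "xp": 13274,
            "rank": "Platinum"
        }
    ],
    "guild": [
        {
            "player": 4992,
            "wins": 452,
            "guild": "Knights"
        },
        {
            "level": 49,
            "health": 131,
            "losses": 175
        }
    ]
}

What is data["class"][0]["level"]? 94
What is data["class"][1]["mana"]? 115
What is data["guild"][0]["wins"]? 452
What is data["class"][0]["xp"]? 99805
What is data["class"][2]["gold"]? 7903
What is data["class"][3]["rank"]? "Platinum"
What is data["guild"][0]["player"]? 4992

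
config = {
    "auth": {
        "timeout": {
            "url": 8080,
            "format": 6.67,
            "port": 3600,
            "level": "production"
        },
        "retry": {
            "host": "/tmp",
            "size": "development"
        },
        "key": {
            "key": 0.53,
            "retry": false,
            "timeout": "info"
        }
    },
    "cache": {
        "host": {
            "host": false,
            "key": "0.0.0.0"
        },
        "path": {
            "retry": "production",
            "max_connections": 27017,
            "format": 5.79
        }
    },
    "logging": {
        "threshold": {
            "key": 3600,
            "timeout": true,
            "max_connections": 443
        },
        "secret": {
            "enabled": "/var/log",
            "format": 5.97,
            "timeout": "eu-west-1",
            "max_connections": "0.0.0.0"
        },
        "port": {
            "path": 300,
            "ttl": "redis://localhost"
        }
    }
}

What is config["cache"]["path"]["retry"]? "production"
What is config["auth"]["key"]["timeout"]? "info"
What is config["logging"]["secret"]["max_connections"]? "0.0.0.0"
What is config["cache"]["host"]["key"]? "0.0.0.0"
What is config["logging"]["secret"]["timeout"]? "eu-west-1"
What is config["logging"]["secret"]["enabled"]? "/var/log"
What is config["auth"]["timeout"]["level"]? "production"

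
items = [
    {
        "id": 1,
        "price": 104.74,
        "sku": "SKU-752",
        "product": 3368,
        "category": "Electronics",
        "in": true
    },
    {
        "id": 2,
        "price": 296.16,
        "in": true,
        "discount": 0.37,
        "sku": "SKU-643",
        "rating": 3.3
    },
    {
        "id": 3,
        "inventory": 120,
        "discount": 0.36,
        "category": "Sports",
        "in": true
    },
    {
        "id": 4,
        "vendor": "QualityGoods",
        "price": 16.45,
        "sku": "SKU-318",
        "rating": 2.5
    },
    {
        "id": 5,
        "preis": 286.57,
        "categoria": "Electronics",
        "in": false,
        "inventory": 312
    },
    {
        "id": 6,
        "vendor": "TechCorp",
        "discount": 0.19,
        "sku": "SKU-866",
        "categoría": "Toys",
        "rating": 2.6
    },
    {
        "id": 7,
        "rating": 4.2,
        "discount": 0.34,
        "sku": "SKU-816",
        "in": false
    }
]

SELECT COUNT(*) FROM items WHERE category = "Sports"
1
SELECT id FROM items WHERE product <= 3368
[1]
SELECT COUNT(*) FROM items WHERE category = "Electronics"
1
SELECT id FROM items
[1, 2, 3, 4, 5, 6, 7]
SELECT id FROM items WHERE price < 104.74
[4]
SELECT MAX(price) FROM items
296.16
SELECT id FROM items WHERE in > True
[]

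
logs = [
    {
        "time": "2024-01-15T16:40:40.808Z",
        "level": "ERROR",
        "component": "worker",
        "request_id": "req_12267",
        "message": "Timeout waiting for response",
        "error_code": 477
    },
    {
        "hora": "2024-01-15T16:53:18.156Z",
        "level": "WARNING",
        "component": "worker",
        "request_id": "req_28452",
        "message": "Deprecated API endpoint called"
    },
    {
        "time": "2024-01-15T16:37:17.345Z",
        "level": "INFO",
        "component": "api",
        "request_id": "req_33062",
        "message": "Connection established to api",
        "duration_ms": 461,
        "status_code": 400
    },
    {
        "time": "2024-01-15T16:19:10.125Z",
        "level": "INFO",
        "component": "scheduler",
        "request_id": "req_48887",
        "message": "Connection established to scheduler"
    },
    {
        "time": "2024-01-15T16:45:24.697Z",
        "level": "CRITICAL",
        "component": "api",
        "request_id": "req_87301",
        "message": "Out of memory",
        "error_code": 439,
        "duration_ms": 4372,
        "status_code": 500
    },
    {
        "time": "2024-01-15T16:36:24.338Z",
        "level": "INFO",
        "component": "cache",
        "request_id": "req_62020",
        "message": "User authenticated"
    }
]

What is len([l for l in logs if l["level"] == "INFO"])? 3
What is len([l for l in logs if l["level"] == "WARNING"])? 1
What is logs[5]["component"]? "cache"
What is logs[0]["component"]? "worker"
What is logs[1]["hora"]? "2024-01-15T16:53:18.156Z"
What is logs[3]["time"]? "2024-01-15T16:19:10.125Z"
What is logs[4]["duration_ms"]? 4372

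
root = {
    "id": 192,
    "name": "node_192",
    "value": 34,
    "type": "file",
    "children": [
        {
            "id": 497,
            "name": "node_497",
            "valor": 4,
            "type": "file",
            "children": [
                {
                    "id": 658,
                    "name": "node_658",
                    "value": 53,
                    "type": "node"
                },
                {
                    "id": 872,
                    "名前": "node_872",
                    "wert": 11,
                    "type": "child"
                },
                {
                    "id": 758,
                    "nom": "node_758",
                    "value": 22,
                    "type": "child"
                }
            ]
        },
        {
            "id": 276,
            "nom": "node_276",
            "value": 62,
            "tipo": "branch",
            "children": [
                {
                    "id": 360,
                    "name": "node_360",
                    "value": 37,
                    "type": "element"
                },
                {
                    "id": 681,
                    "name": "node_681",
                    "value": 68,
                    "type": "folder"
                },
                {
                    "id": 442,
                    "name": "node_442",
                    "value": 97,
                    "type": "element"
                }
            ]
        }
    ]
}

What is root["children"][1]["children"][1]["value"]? 68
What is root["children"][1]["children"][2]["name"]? "node_442"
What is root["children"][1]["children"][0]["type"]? "element"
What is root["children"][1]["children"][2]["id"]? 442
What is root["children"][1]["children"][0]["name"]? "node_360"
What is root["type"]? "file"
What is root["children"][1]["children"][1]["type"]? "folder"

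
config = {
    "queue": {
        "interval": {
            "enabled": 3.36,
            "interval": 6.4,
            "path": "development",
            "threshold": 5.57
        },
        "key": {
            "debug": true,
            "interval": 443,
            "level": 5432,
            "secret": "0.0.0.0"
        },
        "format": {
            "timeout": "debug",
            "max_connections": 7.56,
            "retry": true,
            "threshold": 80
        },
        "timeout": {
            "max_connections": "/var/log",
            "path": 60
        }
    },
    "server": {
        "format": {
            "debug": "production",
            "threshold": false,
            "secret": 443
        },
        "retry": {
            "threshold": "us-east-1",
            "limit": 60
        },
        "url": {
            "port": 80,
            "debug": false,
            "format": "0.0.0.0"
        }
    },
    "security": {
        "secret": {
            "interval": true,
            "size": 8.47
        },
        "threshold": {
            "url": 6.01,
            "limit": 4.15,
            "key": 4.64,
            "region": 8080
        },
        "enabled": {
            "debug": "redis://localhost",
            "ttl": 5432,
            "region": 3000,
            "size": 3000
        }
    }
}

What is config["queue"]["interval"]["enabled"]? 3.36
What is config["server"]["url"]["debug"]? False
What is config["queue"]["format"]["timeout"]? "debug"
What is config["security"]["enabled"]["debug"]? "redis://localhost"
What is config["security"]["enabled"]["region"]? 3000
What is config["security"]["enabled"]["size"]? 3000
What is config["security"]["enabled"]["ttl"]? 5432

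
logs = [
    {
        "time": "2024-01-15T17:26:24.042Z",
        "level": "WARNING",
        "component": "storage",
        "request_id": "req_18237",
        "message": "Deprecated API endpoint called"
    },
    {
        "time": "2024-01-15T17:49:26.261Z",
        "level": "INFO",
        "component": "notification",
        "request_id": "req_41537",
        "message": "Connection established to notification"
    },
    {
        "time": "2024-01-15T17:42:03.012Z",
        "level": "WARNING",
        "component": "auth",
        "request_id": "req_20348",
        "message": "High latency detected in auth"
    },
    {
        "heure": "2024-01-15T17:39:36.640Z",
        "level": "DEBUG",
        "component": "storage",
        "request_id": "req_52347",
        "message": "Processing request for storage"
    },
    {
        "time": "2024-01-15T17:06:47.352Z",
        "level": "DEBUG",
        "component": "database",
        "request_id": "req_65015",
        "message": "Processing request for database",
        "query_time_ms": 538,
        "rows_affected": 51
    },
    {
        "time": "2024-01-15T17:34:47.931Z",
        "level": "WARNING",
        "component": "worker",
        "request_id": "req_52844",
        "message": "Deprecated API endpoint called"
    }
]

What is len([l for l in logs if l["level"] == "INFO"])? 1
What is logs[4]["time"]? "2024-01-15T17:06:47.352Z"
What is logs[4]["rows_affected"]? 51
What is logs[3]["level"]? "DEBUG"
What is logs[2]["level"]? "WARNING"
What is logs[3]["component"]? "storage"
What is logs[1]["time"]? "2024-01-15T17:49:26.261Z"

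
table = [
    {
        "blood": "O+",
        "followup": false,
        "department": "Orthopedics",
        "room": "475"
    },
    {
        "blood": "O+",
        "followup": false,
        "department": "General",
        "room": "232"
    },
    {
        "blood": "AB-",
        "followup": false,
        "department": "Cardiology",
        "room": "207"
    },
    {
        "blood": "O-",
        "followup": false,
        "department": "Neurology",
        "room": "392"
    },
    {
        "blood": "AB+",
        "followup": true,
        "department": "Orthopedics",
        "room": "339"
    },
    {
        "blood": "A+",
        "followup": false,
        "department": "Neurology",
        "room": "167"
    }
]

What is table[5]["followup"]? False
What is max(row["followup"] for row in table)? True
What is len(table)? 6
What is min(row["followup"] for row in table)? False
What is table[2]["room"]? "207"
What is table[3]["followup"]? False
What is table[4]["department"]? "Orthopedics"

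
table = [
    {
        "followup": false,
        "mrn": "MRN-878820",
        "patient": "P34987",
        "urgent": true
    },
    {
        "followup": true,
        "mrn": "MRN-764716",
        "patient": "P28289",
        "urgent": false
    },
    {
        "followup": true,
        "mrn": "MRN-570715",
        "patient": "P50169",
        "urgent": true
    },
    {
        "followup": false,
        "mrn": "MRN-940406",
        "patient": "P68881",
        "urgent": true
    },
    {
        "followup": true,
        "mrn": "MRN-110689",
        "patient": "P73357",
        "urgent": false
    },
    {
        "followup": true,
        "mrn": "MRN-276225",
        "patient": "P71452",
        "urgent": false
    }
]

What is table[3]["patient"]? "P68881"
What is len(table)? 6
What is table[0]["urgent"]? True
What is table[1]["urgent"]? False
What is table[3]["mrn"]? "MRN-940406"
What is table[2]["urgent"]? True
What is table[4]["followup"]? True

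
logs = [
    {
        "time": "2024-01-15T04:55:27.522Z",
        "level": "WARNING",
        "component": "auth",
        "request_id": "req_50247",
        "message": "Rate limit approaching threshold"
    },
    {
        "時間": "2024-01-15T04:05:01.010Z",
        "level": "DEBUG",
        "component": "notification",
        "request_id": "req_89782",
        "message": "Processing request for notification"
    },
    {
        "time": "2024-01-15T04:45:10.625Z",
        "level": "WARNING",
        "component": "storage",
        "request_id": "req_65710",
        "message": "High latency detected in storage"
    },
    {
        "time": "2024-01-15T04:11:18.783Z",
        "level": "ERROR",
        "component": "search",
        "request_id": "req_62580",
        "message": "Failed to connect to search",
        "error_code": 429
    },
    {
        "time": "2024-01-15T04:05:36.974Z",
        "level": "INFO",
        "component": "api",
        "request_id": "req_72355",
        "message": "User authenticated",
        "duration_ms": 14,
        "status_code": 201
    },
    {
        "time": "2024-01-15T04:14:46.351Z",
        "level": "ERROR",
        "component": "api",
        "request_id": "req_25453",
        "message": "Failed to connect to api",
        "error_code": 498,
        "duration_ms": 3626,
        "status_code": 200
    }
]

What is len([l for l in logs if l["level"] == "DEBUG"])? 1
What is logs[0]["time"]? "2024-01-15T04:55:27.522Z"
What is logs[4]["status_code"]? 201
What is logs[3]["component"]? "search"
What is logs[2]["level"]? "WARNING"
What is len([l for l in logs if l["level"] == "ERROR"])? 2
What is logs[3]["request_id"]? "req_62580"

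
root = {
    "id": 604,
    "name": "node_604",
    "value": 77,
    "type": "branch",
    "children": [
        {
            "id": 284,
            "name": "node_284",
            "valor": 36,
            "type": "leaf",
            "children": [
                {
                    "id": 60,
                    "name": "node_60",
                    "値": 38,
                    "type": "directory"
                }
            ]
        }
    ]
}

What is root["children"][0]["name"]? "node_284"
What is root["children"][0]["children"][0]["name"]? "node_60"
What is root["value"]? 77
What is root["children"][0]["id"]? 284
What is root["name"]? "node_604"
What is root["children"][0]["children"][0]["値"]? 38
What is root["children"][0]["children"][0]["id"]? 60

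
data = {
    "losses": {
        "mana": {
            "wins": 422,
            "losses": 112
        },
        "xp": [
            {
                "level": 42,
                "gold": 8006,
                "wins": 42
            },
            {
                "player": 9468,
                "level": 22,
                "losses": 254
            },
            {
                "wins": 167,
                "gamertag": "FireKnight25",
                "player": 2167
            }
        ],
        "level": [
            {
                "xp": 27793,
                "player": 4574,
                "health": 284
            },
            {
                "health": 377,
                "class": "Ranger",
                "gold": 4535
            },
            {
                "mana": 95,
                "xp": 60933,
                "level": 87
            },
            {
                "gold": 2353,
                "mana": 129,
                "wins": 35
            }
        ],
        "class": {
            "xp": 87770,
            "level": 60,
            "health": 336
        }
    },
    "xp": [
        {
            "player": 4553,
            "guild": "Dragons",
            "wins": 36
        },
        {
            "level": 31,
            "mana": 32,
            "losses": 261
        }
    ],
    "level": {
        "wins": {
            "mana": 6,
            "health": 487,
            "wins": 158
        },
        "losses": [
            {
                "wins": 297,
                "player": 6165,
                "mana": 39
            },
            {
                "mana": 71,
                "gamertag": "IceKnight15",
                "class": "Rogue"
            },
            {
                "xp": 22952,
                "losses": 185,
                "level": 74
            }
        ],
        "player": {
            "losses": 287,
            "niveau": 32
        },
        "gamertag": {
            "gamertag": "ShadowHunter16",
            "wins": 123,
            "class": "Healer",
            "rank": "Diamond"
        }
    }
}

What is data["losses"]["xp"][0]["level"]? 42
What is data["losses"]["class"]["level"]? 60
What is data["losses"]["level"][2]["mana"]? 95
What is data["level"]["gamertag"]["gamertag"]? "ShadowHunter16"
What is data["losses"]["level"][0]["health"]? 284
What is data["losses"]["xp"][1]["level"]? 22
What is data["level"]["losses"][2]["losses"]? 185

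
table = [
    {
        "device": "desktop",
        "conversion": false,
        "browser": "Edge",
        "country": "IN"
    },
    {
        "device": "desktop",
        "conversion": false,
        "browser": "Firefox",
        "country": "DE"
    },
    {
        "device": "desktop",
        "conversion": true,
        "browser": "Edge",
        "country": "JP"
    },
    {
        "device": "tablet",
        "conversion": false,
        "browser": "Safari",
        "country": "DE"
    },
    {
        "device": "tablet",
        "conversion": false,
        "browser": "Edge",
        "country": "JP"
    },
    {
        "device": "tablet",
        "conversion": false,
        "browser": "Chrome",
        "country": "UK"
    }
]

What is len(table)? 6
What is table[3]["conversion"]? False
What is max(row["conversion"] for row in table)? True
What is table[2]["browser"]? "Edge"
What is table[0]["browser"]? "Edge"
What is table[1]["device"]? "desktop"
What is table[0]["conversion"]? False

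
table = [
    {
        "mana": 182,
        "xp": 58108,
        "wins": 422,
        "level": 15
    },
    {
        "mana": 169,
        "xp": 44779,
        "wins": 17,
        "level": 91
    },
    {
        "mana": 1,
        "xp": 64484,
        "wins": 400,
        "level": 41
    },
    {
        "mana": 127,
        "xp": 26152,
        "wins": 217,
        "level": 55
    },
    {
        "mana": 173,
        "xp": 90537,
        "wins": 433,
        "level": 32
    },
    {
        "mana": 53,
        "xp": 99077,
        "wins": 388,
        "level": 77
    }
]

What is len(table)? 6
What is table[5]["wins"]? 388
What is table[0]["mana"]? 182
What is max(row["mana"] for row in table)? 182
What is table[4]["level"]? 32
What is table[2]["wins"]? 400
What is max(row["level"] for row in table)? 91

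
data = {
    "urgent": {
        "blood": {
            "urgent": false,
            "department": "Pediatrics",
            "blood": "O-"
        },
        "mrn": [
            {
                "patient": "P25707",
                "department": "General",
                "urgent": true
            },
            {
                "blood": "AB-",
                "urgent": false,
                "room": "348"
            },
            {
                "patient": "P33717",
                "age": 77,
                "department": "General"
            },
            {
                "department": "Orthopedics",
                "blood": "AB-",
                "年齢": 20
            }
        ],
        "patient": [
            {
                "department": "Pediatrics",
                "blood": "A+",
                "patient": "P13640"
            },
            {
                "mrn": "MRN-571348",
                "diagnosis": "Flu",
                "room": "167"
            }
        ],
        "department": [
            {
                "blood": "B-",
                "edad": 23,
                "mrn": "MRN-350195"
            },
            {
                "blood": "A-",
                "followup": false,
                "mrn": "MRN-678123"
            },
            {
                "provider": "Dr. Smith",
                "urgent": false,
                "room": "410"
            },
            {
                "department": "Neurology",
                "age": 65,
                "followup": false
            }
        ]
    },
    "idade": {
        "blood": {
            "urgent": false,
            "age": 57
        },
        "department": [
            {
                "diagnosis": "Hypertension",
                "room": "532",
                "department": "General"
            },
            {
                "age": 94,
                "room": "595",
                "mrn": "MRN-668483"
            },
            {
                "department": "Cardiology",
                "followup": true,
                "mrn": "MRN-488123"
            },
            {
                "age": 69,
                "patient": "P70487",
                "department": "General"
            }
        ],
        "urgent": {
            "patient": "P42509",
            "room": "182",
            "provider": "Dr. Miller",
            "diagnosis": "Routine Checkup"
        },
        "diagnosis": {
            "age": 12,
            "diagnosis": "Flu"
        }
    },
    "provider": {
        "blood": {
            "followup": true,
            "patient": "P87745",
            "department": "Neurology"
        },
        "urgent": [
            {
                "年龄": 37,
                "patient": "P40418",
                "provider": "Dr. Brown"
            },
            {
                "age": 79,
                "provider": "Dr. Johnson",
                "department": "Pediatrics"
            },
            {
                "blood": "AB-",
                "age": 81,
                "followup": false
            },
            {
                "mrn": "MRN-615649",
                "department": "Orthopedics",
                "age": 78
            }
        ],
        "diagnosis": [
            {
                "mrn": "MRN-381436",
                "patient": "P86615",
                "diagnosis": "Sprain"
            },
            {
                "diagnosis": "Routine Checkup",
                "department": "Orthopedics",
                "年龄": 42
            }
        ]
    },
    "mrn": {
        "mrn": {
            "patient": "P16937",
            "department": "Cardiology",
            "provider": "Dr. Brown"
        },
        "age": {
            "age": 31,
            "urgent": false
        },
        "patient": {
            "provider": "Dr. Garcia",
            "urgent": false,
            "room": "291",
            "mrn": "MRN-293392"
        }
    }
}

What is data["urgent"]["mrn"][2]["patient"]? "P33717"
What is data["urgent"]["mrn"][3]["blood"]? "AB-"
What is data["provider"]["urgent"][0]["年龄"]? 37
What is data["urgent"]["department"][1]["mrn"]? "MRN-678123"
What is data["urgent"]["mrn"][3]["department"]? "Orthopedics"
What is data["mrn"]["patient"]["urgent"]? False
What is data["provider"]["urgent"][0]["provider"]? "Dr. Brown"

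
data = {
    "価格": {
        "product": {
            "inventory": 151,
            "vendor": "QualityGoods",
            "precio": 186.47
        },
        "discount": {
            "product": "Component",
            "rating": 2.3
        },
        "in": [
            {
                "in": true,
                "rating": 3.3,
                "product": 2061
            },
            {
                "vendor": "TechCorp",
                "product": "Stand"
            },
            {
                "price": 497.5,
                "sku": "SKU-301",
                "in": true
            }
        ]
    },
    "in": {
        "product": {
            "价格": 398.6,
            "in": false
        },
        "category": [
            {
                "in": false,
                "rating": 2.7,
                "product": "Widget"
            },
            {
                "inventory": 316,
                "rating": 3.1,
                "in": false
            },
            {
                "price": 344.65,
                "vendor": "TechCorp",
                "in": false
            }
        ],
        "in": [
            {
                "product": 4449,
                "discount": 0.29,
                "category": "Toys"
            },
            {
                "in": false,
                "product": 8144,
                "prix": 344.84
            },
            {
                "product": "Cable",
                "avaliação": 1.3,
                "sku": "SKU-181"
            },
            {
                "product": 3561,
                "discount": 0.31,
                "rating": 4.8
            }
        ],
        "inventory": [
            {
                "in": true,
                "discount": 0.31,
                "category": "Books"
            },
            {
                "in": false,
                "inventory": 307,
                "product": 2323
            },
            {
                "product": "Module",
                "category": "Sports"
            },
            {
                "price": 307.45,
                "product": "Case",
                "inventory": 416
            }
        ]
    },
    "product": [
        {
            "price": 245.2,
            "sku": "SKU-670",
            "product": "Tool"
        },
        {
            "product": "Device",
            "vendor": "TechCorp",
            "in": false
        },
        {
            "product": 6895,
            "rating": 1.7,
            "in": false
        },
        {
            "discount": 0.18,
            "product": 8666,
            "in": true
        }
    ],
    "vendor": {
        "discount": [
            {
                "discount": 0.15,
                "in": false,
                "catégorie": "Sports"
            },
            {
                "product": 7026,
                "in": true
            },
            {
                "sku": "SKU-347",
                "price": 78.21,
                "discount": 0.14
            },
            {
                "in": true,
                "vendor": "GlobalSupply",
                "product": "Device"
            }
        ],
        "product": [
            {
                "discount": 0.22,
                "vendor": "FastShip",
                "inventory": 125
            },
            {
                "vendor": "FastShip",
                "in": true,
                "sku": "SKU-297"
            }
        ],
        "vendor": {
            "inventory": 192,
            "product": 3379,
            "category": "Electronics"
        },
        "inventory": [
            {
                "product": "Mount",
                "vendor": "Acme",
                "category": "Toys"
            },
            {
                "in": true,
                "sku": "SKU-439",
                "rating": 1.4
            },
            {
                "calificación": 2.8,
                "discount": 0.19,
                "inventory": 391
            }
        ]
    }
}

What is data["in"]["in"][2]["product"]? "Cable"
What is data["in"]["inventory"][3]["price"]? 307.45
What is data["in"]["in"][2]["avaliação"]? 1.3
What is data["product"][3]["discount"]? 0.18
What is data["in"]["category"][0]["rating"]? 2.7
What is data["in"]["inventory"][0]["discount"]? 0.31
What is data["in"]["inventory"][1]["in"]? False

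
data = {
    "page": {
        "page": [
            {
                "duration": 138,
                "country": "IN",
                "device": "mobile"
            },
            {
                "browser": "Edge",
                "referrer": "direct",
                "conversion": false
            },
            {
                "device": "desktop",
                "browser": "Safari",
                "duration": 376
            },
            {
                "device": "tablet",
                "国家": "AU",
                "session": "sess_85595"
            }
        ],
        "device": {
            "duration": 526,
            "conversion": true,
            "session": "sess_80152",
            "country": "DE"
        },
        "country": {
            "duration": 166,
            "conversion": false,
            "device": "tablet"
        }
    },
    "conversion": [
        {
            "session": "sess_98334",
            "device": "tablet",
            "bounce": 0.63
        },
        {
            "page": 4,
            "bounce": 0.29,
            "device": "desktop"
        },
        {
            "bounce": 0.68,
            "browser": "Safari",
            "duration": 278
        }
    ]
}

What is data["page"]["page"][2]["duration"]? 376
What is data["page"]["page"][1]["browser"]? "Edge"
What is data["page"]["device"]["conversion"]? True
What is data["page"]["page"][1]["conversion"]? False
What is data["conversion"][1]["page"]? 4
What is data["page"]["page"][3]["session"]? "sess_85595"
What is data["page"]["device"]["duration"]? 526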